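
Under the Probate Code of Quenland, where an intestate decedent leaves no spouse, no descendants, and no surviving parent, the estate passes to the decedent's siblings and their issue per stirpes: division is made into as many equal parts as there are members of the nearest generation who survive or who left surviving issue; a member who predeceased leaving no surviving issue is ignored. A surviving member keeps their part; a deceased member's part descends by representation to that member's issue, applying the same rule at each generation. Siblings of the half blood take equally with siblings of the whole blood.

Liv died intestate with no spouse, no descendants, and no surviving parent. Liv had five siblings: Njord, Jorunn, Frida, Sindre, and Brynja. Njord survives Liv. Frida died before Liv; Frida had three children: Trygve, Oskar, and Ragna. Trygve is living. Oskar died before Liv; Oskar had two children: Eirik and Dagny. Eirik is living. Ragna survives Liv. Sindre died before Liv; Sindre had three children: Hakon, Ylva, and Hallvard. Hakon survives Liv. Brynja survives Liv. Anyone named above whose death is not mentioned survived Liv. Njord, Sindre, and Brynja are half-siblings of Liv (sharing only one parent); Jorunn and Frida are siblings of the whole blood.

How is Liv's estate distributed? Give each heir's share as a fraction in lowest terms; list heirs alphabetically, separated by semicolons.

Brynja 1/5; Dagny 1/30; Eirik 1/30; Hakon 1/15; Hallvard 1/15; Jorunn 1/5; Njord 1/5; Ragna 1/15; Trygve 1/15; Ylva 1/15

No spouse, descendants, or parent survives, so the estate passes to Liv's siblings per stirpes.
Half-blood and whole-blood siblings take equally under the stated rule.
The estate is divided into 5 equal shares of 1/5 among Njord, Jorunn, Frida, Sindre, Brynja.
Njord is living and takes 1/5.
Jorunn is living and takes 1/5.
Frida predeceased; the 1/5 allotted to Frida's branch passes to Frida's issue by representation.
The 1/5 is divided into 3 equal shares of 1/15 among Trygve, Oskar, Ragna.
Trygve is living and takes 1/15.
Oskar predeceased; the 1/15 allotted to Oskar's branch passes to Oskar's issue by representation.
The 1/15 is divided into 2 equal shares of 1/30 among Eirik, Dagny.
Eirik is living and takes 1/30.
Dagny is living and takes 1/30.
Ragna is living and takes 1/15.
Sindre predeceased; the 1/5 allotted to Sindre's branch passes to Sindre's issue by representation.
The 1/5 is divided into 3 equal shares of 1/15 among Hakon, Ylva, Hallvard.
Hakon is living and takes 1/15.
Ylva is living and takes 1/15.
Hallvard is living and takes 1/15.
Brynja is living and takes 1/5.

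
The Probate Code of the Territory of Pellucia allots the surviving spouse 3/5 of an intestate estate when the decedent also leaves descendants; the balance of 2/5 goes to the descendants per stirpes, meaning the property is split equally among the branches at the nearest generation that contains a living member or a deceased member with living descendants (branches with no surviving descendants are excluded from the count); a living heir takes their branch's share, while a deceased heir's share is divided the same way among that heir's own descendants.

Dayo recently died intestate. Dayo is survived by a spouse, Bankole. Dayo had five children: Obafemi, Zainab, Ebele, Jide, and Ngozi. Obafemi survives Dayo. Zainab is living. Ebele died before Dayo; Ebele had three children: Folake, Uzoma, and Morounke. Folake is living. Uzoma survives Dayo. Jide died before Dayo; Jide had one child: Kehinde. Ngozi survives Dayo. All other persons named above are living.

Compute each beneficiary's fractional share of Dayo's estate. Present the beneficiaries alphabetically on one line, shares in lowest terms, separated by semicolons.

Bankole, as surviving spouse, takes 3/5.
The remaining 2/5 passes to Dayo's descendants per stirpes.
The 2/5 is divided into 5 equal shares of 2/25 among Obafemi, Zainab, Ebele, Jide, Ngozi.
Obafemi is living and takes 2/25.
Zainab is living and takes 2/25.
Ebele predeceased; the 2/25 allotted to Ebele's branch passes to Ebele's issue by representation.
The 2/25 is divided into 3 equal shares of 2/75 among Folake, Uzoma, Morounke.
Folake is living and takes 2/75.
Uzoma is living and takes 2/75.
Morounke is living and takes 2/75.
Jide predeceased; the 2/25 allotted to Jide's branch passes to Jide's issue by representation.
Kehinde is the sole taker at this level and receives the full 2/25.
Ngozi is living and takes 2/25.

Bankole 3/5; Folake 2/75; Kehinde 2/25; Morounke 2/75; Ngozi 2/25; Obafemi 2/25; Uzoma 2/75; Zainab 2/25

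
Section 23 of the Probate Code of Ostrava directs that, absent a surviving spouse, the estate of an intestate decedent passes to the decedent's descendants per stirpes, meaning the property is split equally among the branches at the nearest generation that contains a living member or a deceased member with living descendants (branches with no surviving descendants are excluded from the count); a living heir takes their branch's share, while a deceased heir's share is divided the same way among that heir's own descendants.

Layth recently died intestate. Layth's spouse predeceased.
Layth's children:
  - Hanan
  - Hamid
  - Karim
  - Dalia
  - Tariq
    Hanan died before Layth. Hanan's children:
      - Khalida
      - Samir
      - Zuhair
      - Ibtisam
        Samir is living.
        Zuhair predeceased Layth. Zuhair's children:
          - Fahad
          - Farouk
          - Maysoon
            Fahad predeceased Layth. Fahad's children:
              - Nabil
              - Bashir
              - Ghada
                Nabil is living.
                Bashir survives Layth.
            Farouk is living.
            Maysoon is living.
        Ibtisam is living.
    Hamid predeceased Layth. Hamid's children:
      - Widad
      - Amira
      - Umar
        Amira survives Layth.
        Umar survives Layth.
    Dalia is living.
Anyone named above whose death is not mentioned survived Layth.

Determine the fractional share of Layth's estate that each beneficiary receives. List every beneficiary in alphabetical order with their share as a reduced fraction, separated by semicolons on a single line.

Amira 1/15; Bashir 1/180; Dalia 1/5; Farouk 1/60; Ghada 1/180; Ibtisam 1/20; Karim 1/5; Khalida 1/20; Maysoon 1/60; Nabil 1/180; Samir 1/20; Tariq 1/5; Umar 1/15; Widad 1/15

There is no surviving spouse, so the entire estate passes to Layth's descendants per stirpes.
The estate is divided into 5 equal shares of 1/5 among Hanan, Hamid, Karim, Dalia, Tariq.
Hanan predeceased; the 1/5 allotted to Hanan's branch passes to Hanan's issue by representation.
The 1/5 is divided into 4 equal shares of 1/20 among Khalida, Samir, Zuhair, Ibtisam.
Khalida is living and takes 1/20.
Samir is living and takes 1/20.
Zuhair predeceased; the 1/20 allotted to Zuhair's branch passes to Zuhair's issue by representation.
The 1/20 is divided into 3 equal shares of 1/60 among Fahad, Farouk, Maysoon.
Fahad predeceased; the 1/60 allotted to Fahad's branch passes to Fahad's issue by representation.
The 1/60 is divided into 3 equal shares of 1/180 among Nabil, Bashir, Ghada.
Nabil is living and takes 1/180.
Bashir is living and takes 1/180.
Ghada is living and takes 1/180.
Farouk is living and takes 1/60.
Maysoon is living and takes 1/60.
Ibtisam is living and takes 1/20.
Hamid predeceased; the 1/5 allotted to Hamid's branch passes to Hamid's issue by representation.
The 1/5 is divided into 3 equal shares of 1/15 among Widad, Amira, Umar.
Widad is living and takes 1/15.
Amira is living and takes 1/15.
Umar is living and takes 1/15.
Karim is living and takes 1/5.
Dalia is living and takes 1/5.
Tariq is living and takes 1/5.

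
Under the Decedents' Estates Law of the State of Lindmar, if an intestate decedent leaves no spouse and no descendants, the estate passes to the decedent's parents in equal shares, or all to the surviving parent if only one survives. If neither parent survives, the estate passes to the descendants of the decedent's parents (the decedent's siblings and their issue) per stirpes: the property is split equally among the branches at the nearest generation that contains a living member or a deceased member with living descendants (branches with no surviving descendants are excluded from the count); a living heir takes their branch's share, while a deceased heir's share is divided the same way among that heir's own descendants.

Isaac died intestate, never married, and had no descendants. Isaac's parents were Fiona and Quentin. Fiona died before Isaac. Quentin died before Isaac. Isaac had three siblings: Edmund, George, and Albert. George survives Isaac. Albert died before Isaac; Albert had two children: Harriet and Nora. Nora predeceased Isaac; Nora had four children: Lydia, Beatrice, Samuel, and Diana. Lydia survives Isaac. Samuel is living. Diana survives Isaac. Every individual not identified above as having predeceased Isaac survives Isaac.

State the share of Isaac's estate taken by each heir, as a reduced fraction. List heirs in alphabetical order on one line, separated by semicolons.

Beatrice 1/24; Diana 1/24; Edmund 1/3; George 1/3; Harriet 1/6; Lydia 1/24; Samuel 1/24

Neither parent survives and there are no descendants, so the estate passes to Isaac's siblings and their issue per stirpes.
The estate is divided into 3 equal shares of 1/3 among Edmund, George, Albert.
Edmund is living and takes 1/3.
George is living and takes 1/3.
Albert predeceased; the 1/3 allotted to Albert's branch passes to Albert's issue by representation.
The 1/3 is divided into 2 equal shares of 1/6 among Harriet, Nora.
Harriet is living and takes 1/6.
Nora predeceased; the 1/6 allotted to Nora's branch passes to Nora's issue by representation.
The 1/6 is divided into 4 equal shares of 1/24 among Lydia, Beatrice, Samuel, Diana.
Lydia is living and takes 1/24.
Beatrice is living and takes 1/24.
Samuel is living and takes 1/24.
Diana is living and takes 1/24.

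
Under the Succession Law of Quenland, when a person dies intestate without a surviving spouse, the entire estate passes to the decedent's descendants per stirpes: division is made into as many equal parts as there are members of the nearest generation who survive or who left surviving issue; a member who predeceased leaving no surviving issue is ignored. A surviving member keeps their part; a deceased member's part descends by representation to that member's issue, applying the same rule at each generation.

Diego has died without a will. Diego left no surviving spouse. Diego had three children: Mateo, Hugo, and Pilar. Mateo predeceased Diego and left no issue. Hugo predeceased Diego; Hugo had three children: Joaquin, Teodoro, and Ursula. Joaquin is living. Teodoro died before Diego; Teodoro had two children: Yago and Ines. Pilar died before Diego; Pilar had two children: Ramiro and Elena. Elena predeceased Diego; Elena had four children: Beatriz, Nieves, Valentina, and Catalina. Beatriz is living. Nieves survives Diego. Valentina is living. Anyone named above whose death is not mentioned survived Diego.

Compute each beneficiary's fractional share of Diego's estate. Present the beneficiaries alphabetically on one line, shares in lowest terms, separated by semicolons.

Beatriz 1/16; Catalina 1/16; Ines 1/12; Joaquin 1/6; Nieves 1/16; Ramiro 1/4; Ursula 1/6; Valentina 1/16; Yago 1/12

There is no surviving spouse, so the entire estate passes to Diego's descendants per stirpes.
Mateo left no surviving issue, so that branch lapses and is disregarded.
The estate is divided into 2 equal shares of 1/2 among Hugo, Pilar.
Hugo predeceased; the 1/2 allotted to Hugo's branch passes to Hugo's issue by representation.
The 1/2 is divided into 3 equal shares of 1/6 among Joaquin, Teodoro, Ursula.
Joaquin is living and takes 1/6.
Teodoro predeceased; the 1/6 allotted to Teodoro's branch passes to Teodoro's issue by representation.
The 1/6 is divided into 2 equal shares of 1/12 among Yago, Ines.
Yago is living and takes 1/12.
Ines is living and takes 1/12.
Ursula is living and takes 1/6.
Pilar predeceased; the 1/2 allotted to Pilar's branch passes to Pilar's issue by representation.
The 1/2 is divided into 2 equal shares of 1/4 among Ramiro, Elena.
Ramiro is living and takes 1/4.
Elena predeceased; the 1/4 allotted to Elena's branch passes to Elena's issue by representation.
The 1/4 is divided into 4 equal shares of 1/16 among Beatriz, Nieves, Valentina, Catalina.
Beatriz is living and takes 1/16.
Nieves is living and takes 1/16.
Valentina is living and takes 1/16.
Catalina is living and takes 1/16.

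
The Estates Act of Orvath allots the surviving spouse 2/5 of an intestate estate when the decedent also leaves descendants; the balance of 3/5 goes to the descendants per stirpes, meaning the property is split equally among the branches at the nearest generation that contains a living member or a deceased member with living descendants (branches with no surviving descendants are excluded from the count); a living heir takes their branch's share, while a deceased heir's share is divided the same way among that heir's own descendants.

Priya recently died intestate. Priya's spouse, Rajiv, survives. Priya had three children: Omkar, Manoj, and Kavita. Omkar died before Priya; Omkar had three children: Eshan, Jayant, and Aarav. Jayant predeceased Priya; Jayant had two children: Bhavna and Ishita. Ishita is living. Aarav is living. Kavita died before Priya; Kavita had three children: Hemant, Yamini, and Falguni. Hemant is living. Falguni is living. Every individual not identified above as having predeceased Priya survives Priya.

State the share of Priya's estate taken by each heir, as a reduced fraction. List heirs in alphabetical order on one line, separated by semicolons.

Rajiv, as surviving spouse, takes 2/5.
The remaining 3/5 passes to Priya's descendants per stirpes.
The 3/5 is divided into 3 equal shares of 1/5 among Omkar, Manoj, Kavita.
Omkar predeceased; the 1/5 allotted to Omkar's branch passes to Omkar's issue by representation.
The 1/5 is divided into 3 equal shares of 1/15 among Eshan, Jayant, Aarav.
Eshan is living and takes 1/15.
Jayant predeceased; the 1/15 allotted to Jayant's branch passes to Jayant's issue by representation.
The 1/15 is divided into 2 equal shares of 1/30 among Bhavna, Ishita.
Bhavna is living and takes 1/30.
Ishita is living and takes 1/30.
Aarav is living and takes 1/15.
Manoj is living and takes 1/5.
Kavita predeceased; the 1/5 allotted to Kavita's branch passes to Kavita's issue by representation.
The 1/5 is divided into 3 equal shares of 1/15 among Hemant, Yamini, Falguni.
Hemant is living and takes 1/15.
Yamini is living and takes 1/15.
Falguni is living and takes 1/15.

Aarav 1/15; Bhavna 1/30; Eshan 1/15; Falguni 1/15; Hemant 1/15; Ishita 1/30; Manoj 1/5; Rajiv 2/5; Yamini 1/15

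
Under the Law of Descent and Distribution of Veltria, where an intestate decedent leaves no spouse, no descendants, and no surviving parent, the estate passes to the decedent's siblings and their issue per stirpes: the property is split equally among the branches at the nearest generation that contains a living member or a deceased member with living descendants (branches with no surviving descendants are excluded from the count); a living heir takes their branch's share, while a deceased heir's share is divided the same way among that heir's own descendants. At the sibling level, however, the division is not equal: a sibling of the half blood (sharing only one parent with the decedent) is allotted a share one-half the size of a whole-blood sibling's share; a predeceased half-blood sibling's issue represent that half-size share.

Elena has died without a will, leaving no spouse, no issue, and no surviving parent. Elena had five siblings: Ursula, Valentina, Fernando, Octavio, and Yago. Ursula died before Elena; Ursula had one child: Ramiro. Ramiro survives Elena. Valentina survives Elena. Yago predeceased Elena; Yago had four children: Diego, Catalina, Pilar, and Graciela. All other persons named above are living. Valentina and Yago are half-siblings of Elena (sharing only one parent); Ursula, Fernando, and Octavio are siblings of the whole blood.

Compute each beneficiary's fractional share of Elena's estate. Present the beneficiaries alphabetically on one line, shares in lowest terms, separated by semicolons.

Catalina 1/32; Diego 1/32; Fernando 1/4; Graciela 1/32; Octavio 1/4; Pilar 1/32; Ramiro 1/4; Valentina 1/8

No spouse, descendants, or parent survives, so the estate passes to Elena's siblings per stirpes.
Half-blood siblings count for one-half the weight of whole-blood siblings at the initial division.
Dividing 1 in proportion to weights (total weight 4): Ursula (weight 1) → 1/4; Valentina (weight 1/2) → 1/8; Fernando (weight 1) → 1/4; Octavio (weight 1) → 1/4; Yago (weight 1/2) → 1/8.
Ursula predeceased; the 1/4 allotted to Ursula's branch passes to Ursula's issue by representation.
Ramiro is the sole taker at this level and receives the full 1/4.
Valentina is living and takes 1/8.
Fernando is living and takes 1/4.
Octavio is living and takes 1/4.
Yago predeceased; the 1/8 allotted to Yago's branch passes to Yago's issue by representation.
The 1/8 is divided into 4 equal shares of 1/32 among Diego, Catalina, Pilar, Graciela.
Diego is living and takes 1/32.
Catalina is living and takes 1/32.
Pilar is living and takes 1/32.
Graciela is living and takes 1/32.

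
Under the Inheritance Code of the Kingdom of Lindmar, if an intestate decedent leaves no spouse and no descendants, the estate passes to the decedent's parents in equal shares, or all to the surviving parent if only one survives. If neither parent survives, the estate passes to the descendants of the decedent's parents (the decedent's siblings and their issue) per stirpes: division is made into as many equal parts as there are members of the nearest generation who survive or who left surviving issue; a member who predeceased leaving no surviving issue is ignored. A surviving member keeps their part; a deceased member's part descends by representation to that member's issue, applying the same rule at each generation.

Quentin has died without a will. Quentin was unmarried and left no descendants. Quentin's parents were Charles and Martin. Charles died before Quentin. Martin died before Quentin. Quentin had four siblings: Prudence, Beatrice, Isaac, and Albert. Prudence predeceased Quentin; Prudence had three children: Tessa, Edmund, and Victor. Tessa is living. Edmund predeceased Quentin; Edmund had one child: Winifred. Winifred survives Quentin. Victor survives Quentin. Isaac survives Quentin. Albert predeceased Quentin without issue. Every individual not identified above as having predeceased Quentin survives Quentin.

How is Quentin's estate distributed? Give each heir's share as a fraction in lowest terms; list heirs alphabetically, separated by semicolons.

Beatrice 1/3; Isaac 1/3; Tessa 1/9; Victor 1/9; Winifred 1/9

Neither parent survives and there are no descendants, so the estate passes to Quentin's siblings and their issue per stirpes.
Albert left no surviving issue, so that branch lapses and is disregarded.
The estate is divided into 3 equal shares of 1/3 among Prudence, Beatrice, Isaac.
Prudence predeceased; the 1/3 allotted to Prudence's branch passes to Prudence's issue by representation.
The 1/3 is divided into 3 equal shares of 1/9 among Tessa, Edmund, Victor.
Tessa is living and takes 1/9.
Edmund predeceased; the 1/9 allotted to Edmund's branch passes to Edmund's issue by representation.
Winifred is the sole taker at this level and receives the full 1/9.
Victor is living and takes 1/9.
Beatrice is living and takes 1/3.
Isaac is living and takes 1/3.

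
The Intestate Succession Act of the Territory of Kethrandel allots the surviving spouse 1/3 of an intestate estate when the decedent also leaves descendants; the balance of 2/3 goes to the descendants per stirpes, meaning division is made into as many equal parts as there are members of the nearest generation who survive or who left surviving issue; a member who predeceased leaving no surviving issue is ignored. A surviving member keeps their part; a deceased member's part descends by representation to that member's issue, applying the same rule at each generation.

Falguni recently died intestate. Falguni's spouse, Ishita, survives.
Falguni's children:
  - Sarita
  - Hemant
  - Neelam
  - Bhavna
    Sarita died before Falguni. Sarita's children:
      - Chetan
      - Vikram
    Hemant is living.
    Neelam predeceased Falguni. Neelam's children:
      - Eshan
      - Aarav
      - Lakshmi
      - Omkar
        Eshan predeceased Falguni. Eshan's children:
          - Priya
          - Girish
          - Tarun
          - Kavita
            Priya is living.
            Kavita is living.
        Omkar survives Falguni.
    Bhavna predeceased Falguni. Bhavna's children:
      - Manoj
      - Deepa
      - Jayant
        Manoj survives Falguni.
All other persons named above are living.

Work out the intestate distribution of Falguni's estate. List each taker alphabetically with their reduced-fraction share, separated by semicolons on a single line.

Ishita, as surviving spouse, takes 1/3.
The remaining 2/3 passes to Falguni's descendants per stirpes.
The 2/3 is divided into 4 equal shares of 1/6 among Sarita, Hemant, Neelam, Bhavna.
Sarita predeceased; the 1/6 allotted to Sarita's branch passes to Sarita's issue by representation.
The 1/6 is divided into 2 equal shares of 1/12 among Chetan, Vikram.
Chetan is living and takes 1/12.
Vikram is living and takes 1/12.
Hemant is living and takes 1/6.
Neelam predeceased; the 1/6 allotted to Neelam's branch passes to Neelam's issue by representation.
The 1/6 is divided into 4 equal shares of 1/24 among Eshan, Aarav, Lakshmi, Omkar.
Eshan predeceased; the 1/24 allotted to Eshan's branch passes to Eshan's issue by representation.
The 1/24 is divided into 4 equal shares of 1/96 among Priya, Girish, Tarun, Kavita.
Priya is living and takes 1/96.
Girish is living and takes 1/96.
Tarun is living and takes 1/96.
Kavita is living and takes 1/96.
Aarav is living and takes 1/24.
Lakshmi is living and takes 1/24.
Omkar is living and takes 1/24.
Bhavna predeceased; the 1/6 allotted to Bhavna's branch passes to Bhavna's issue by representation.
The 1/6 is divided into 3 equal shares of 1/18 among Manoj, Deepa, Jayant.
Manoj is living and takes 1/18.
Deepa is living and takes 1/18.
Jayant is living and takes 1/18.

Aarav 1/24; Chetan 1/12; Deepa 1/18; Girish 1/96; Hemant 1/6; Ishita 1/3; Jayant 1/18; Kavita 1/96; Lakshmi 1/24; Manoj 1/18; Omkar 1/24; Priya 1/96; Tarun 1/96; Vikram 1/12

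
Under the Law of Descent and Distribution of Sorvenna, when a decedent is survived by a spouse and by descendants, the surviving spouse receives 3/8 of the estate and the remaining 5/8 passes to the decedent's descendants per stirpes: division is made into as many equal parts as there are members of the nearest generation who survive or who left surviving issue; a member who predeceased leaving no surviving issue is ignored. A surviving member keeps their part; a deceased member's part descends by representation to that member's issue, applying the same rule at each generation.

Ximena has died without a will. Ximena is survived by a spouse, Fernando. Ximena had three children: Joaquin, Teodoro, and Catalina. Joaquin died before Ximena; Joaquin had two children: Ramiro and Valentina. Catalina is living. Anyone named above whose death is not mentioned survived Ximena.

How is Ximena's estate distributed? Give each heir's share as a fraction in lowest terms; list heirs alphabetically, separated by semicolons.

Fernando, as surviving spouse, takes 3/8.
The remaining 5/8 passes to Ximena's descendants per stirpes.
The 5/8 is divided into 3 equal shares of 5/24 among Joaquin, Teodoro, Catalina.
Joaquin predeceased; the 5/24 allotted to Joaquin's branch passes to Joaquin's issue by representation.
The 5/24 is divided into 2 equal shares of 5/48 among Ramiro, Valentina.
Ramiro is living and takes 5/48.
Valentina is living and takes 5/48.
Teodoro is living and takes 5/24.
Catalina is living and takes 5/24.

Catalina 5/24; Fernando 3/8; Ramiro 5/48; Teodoro 5/24; Valentina 5/48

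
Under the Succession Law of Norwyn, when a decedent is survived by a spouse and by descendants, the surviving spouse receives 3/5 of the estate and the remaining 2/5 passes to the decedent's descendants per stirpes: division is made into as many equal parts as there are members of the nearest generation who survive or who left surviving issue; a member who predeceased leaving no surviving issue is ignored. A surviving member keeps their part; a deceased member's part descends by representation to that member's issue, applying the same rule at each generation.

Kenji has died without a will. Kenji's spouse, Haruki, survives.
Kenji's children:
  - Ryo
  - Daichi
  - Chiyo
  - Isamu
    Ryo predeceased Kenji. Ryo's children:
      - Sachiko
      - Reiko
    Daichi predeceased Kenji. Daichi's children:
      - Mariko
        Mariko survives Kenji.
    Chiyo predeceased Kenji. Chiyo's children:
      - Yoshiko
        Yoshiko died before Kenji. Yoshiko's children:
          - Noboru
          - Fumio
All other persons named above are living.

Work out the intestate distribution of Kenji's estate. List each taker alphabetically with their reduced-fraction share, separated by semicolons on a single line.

Haruki, as surviving spouse, takes 3/5.
The remaining 2/5 passes to Kenji's descendants per stirpes.
The 2/5 is divided into 4 equal shares of 1/10 among Ryo, Daichi, Chiyo, Isamu.
Ryo predeceased; the 1/10 allotted to Ryo's branch passes to Ryo's issue by representation.
The 1/10 is divided into 2 equal shares of 1/20 among Sachiko, Reiko.
Sachiko is living and takes 1/20.
Reiko is living and takes 1/20.
Daichi predeceased; the 1/10 allotted to Daichi's branch passes to Daichi's issue by representation.
Mariko is the sole taker at this level and receives the full 1/10.
Chiyo predeceased; the 1/10 allotted to Chiyo's branch passes to Chiyo's issue by representation.
Yoshiko's line is the sole branch at this level, so the full 1/10 passes to Yoshiko's issue by representation.
The 1/10 is divided into 2 equal shares of 1/20 among Noboru, Fumio.
Noboru is living and takes 1/20.
Fumio is living and takes 1/20.
Isamu is living and takes 1/10.

Fumio 1/20; Haruki 3/5; Isamu 1/10; Mariko 1/10; Noboru 1/20; Reiko 1/20; Sachiko 1/20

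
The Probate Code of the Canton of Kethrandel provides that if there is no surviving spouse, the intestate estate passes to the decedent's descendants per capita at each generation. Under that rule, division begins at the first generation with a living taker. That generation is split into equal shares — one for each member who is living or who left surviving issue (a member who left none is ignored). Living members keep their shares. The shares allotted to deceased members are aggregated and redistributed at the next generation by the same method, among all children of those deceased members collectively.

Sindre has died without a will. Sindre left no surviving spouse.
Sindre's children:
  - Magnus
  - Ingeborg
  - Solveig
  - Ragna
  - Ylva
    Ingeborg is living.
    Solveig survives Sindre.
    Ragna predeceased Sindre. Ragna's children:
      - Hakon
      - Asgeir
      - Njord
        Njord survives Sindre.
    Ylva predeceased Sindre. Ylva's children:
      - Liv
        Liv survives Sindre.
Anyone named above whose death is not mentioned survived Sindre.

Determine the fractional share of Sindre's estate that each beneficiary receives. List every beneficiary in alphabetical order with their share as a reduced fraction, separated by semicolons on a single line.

There is no surviving spouse, so the entire estate passes to Sindre's descendants per capita at each generation.
At generation 1 (Magnus, Ingeborg, Solveig, Ragna, Ylva) there are 5 shares of (1)/5 = 1/5 each.
Living: Magnus, Ingeborg, and Solveig — each takes 1/5.
Deceased: Ragna and Ylva. Their combined 2/5 is pooled and carried to generation 2.
At generation 2 (Hakon, Asgeir, Njord, Liv) there are 4 shares of (2/5)/4 = 1/10 each.
Living: Hakon, Asgeir, Njord, and Liv — each takes 1/10.

Asgeir 1/10; Hakon 1/10; Ingeborg 1/5; Liv 1/10; Magnus 1/5; Njord 1/10; Solveig 1/5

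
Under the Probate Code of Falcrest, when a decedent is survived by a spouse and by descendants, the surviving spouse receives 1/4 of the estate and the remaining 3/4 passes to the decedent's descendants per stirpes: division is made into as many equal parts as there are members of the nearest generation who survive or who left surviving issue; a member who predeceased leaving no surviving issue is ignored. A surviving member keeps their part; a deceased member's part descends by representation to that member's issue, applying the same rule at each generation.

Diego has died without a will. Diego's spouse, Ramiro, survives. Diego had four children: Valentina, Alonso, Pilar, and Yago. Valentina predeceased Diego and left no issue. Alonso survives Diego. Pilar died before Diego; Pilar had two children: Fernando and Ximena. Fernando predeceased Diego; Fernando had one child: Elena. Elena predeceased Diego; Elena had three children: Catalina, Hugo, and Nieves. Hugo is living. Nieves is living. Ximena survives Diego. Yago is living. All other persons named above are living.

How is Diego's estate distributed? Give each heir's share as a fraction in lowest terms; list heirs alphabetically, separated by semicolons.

Ramiro, as surviving spouse, takes 1/4.
The remaining 3/4 passes to Diego's descendants per stirpes.
Valentina left no surviving issue, so that branch lapses and is disregarded.
The 3/4 is divided into 3 equal shares of 1/4 among Alonso, Pilar, Yago.
Alonso is living and takes 1/4.
Pilar predeceased; the 1/4 allotted to Pilar's branch passes to Pilar's issue by representation.
The 1/4 is divided into 2 equal shares of 1/8 among Fernando, Ximena.
Fernando predeceased; the 1/8 allotted to Fernando's branch passes to Fernando's issue by representation.
Elena's line is the sole branch at this level, so the full 1/8 passes to Elena's issue by representation.
The 1/8 is divided into 3 equal shares of 1/24 among Catalina, Hugo, Nieves.
Catalina is living and takes 1/24.
Hugo is living and takes 1/24.
Nieves is living and takes 1/24.
Ximena is living and takes 1/8.
Yago is living and takes 1/4.

Alonso 1/4; Catalina 1/24; Hugo 1/24; Nieves 1/24; Ramiro 1/4; Ximena 1/8; Yago 1/4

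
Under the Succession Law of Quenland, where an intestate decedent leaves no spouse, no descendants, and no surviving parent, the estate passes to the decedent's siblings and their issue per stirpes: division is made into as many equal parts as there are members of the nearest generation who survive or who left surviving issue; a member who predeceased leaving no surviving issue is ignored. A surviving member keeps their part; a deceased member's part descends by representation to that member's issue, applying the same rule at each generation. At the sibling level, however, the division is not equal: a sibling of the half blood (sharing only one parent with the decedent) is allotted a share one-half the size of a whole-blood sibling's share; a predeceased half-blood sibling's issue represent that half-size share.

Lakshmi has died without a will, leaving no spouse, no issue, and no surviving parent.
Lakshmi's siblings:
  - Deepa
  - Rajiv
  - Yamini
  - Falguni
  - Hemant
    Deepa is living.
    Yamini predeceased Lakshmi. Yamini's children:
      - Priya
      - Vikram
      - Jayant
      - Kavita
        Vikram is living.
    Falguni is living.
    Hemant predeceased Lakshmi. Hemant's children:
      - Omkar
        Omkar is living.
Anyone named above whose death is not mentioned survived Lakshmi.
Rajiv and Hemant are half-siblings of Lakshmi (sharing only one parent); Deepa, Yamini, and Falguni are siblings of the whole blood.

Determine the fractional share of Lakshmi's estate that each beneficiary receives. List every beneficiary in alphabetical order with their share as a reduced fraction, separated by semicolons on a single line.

No spouse, descendants, or parent survives, so the estate passes to Lakshmi's siblings per stirpes.
Half-blood siblings count for one-half the weight of whole-blood siblings at the initial division.
Dividing 1 in proportion to weights (total weight 4): Deepa (weight 1) → 1/4; Rajiv (weight 1/2) → 1/8; Yamini (weight 1) → 1/4; Falguni (weight 1) → 1/4; Hemant (weight 1/2) → 1/8.
Deepa is living and takes 1/4.
Rajiv is living and takes 1/8.
Yamini predeceased; the 1/4 allotted to Yamini's branch passes to Yamini's issue by representation.
The 1/4 is divided into 4 equal shares of 1/16 among Priya, Vikram, Jayant, Kavita.
Priya is living and takes 1/16.
Vikram is living and takes 1/16.
Jayant is living and takes 1/16.
Kavita is living and takes 1/16.
Falguni is living and takes 1/4.
Hemant predeceased; the 1/8 allotted to Hemant's branch passes to Hemant's issue by representation.
Omkar is the sole taker at this level and receives the full 1/8.

Deepa 1/4; Falguni 1/4; Jayant 1/16; Kavita 1/16; Omkar 1/8; Priya 1/16; Rajiv 1/8; Vikram 1/16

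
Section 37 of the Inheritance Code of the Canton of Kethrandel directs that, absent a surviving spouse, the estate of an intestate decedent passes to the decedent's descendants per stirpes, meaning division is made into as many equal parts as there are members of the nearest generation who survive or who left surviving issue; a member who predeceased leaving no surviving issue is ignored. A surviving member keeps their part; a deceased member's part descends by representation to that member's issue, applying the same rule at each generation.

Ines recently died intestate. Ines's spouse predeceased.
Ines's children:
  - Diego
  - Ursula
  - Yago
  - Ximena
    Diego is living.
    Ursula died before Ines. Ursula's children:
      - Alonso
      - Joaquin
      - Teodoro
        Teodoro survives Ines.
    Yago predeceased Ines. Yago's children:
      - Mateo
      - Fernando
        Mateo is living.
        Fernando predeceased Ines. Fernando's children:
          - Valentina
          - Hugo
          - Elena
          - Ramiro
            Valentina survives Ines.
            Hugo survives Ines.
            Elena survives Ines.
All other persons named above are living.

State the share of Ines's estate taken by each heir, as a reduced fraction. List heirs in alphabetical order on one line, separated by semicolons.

Alonso 1/12; Diego 1/4; Elena 1/32; Hugo 1/32; Joaquin 1/12; Mateo 1/8; Ramiro 1/32; Teodoro 1/12; Valentina 1/32; Ximena 1/4

There is no surviving spouse, so the entire estate passes to Ines's descendants per stirpes.
The estate is divided into 4 equal shares of 1/4 among Diego, Ursula, Yago, Ximena.
Diego is living and takes 1/4.
Ursula predeceased; the 1/4 allotted to Ursula's branch passes to Ursula's issue by representation.
The 1/4 is divided into 3 equal shares of 1/12 among Alonso, Joaquin, Teodoro.
Alonso is living and takes 1/12.
Joaquin is living and takes 1/12.
Teodoro is living and takes 1/12.
Yago predeceased; the 1/4 allotted to Yago's branch passes to Yago's issue by representation.
The 1/4 is divided into 2 equal shares of 1/8 among Mateo, Fernando.
Mateo is living and takes 1/8.
Fernando predeceased; the 1/8 allotted to Fernando's branch passes to Fernando's issue by representation.
The 1/8 is divided into 4 equal shares of 1/32 among Valentina, Hugo, Elena, Ramiro.
Valentina is living and takes 1/32.
Hugo is living and takes 1/32.
Elena is living and takes 1/32.
Ramiro is living and takes 1/32.
Ximena is living and takes 1/4.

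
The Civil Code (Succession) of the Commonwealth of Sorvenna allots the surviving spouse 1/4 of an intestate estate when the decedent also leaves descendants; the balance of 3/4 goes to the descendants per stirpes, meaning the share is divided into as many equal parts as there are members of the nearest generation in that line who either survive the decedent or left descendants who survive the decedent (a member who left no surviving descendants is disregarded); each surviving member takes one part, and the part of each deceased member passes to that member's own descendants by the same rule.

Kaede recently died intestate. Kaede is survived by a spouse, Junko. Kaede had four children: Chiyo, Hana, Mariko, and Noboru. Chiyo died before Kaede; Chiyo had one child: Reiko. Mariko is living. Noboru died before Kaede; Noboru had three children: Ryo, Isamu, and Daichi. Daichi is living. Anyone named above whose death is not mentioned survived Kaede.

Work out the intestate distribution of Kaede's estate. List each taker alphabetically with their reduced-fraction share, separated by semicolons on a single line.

Junko, as surviving spouse, takes 1/4.
The remaining 3/4 passes to Kaede's descendants per stirpes.
The 3/4 is divided into 4 equal shares of 3/16 among Chiyo, Hana, Mariko, Noboru.
Chiyo predeceased; the 3/16 allotted to Chiyo's branch passes to Chiyo's issue by representation.
Reiko is the sole taker at this level and receives the full 3/16.
Hana is living and takes 3/16.
Mariko is living and takes 3/16.
Noboru predeceased; the 3/16 allotted to Noboru's branch passes to Noboru's issue by representation.
The 3/16 is divided into 3 equal shares of 1/16 among Ryo, Isamu, Daichi.
Ryo is living and takes 1/16.
Isamu is living and takes 1/16.
Daichi is living and takes 1/16.

Daichi 1/16; Hana 3/16; Isamu 1/16; Junko 1/4; Mariko 3/16; Reiko 3/16; Ryo 1/16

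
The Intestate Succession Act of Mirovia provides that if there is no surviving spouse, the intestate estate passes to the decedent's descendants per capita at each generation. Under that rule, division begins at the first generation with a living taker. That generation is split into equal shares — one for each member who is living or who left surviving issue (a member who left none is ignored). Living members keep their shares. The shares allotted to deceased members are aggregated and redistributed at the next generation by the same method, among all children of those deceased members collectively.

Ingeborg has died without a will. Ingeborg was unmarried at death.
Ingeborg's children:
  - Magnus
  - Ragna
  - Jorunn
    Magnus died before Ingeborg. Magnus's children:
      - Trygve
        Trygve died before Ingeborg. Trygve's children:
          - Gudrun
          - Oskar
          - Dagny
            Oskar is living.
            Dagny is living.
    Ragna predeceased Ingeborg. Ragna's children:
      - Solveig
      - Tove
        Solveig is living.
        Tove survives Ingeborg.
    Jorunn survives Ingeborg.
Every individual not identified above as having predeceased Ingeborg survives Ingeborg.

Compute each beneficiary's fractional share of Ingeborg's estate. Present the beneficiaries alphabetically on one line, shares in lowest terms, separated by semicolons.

There is no surviving spouse, so the entire estate passes to Ingeborg's descendants per capita at each generation.
At generation 1 (Magnus, Ragna, Jorunn) there are 3 shares of (1)/3 = 1/3 each.
Living: Jorunn — each takes 1/3.
Deceased: Magnus and Ragna. Their combined 2/3 is pooled and carried to generation 2.
At generation 2 (Trygve, Solveig, Tove) there are 3 shares of (2/3)/3 = 2/9 each.
Living: Solveig and Tove — each takes 2/9.
Deceased: Trygve. That 2/9 share is carried to generation 3.
At generation 3 (Gudrun, Oskar, Dagny) there are 3 shares of (2/9)/3 = 2/27 each.
Living: Gudrun, Oskar, and Dagny — each takes 2/27.

Dagny 2/27; Gudrun 2/27; Jorunn 1/3; Oskar 2/27; Solveig 2/9; Tove 2/9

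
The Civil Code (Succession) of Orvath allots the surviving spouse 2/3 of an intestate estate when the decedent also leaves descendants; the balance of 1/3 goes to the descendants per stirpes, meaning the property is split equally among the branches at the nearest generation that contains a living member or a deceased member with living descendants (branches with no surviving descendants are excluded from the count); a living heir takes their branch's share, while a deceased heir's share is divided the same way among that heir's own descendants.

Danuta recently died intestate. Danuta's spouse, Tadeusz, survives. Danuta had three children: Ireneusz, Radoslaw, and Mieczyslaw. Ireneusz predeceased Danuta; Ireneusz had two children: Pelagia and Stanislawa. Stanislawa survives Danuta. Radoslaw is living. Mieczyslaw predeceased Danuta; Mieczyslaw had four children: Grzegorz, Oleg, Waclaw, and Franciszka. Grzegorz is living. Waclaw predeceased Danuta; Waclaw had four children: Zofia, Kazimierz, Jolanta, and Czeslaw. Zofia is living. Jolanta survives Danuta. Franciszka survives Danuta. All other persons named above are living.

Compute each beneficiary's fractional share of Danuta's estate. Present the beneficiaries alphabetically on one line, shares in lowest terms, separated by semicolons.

Czeslaw 1/144; Franciszka 1/36; Grzegorz 1/36; Jolanta 1/144; Kazimierz 1/144; Oleg 1/36; Pelagia 1/18; Radoslaw 1/9; Stanislawa 1/18; Tadeusz 2/3; Zofia 1/144

Tadeusz, as surviving spouse, takes 2/3.
The remaining 1/3 passes to Danuta's descendants per stirpes.
The 1/3 is divided into 3 equal shares of 1/9 among Ireneusz, Radoslaw, Mieczyslaw.
Ireneusz predeceased; the 1/9 allotted to Ireneusz's branch passes to Ireneusz's issue by representation.
The 1/9 is divided into 2 equal shares of 1/18 among Pelagia, Stanislawa.
Pelagia is living and takes 1/18.
Stanislawa is living and takes 1/18.
Radoslaw is living and takes 1/9.
Mieczyslaw predeceased; the 1/9 allotted to Mieczyslaw's branch passes to Mieczyslaw's issue by representation.
The 1/9 is divided into 4 equal shares of 1/36 among Grzegorz, Oleg, Waclaw, Franciszka.
Grzegorz is living and takes 1/36.
Oleg is living and takes 1/36.
Waclaw predeceased; the 1/36 allotted to Waclaw's branch passes to Waclaw's issue by representation.
The 1/36 is divided into 4 equal shares of 1/144 among Zofia, Kazimierz, Jolanta, Czeslaw.
Zofia is living and takes 1/144.
Kazimierz is living and takes 1/144.
Jolanta is living and takes 1/144.
Czeslaw is living and takes 1/144.
Franciszka is living and takes 1/36.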